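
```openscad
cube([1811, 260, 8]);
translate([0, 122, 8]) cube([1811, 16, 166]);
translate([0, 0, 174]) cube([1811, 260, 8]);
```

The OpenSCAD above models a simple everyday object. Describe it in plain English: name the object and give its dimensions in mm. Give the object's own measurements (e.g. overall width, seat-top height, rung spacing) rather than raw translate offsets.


An I-beam lying along x, 1811 mm long. Overall section height 182 mm. Two flanges 260 mm wide (y) and 8 mm thick, one on the floor and one at the top; a web 16 mm thick runs between them, centred on the flange width.


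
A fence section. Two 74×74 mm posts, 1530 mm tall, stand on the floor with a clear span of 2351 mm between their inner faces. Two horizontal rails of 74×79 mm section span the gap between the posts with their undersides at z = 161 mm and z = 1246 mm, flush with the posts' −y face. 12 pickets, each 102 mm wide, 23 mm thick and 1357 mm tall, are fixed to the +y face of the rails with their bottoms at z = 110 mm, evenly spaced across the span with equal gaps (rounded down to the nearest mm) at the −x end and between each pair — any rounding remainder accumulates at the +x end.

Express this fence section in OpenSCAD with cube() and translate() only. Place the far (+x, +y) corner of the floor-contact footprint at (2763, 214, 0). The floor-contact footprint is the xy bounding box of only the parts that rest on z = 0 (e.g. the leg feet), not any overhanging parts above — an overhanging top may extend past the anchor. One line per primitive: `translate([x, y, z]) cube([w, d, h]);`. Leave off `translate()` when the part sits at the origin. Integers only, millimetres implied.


translate([264, 140, 0]) cube([74, 74, 1530]);
translate([2689, 140, 0]) cube([74, 74, 1530]);
translate([338, 140, 161]) cube([2351, 74, 79]);
translate([338, 140, 1246]) cube([2351, 74, 79]);
translate([424, 214, 110]) cube([102, 23, 1357]);
translate([612, 214, 110]) cube([102, 23, 1357]);
translate([800, 214, 110]) cube([102, 23, 1357]);
translate([988, 214, 110]) cube([102, 23, 1357]);
translate([1176, 214, 110]) cube([102, 23, 1357]);
translate([1364, 214, 110]) cube([102, 23, 1357]);
translate([1552, 214, 110]) cube([102, 23, 1357]);
translate([1740, 214, 110]) cube([102, 23, 1357]);
translate([1928, 214, 110]) cube([102, 23, 1357]);
translate([2116, 214, 110]) cube([102, 23, 1357]);
translate([2304, 214, 110]) cube([102, 23, 1357]);
translate([2492, 214, 110]) cube([102, 23, 1357]);


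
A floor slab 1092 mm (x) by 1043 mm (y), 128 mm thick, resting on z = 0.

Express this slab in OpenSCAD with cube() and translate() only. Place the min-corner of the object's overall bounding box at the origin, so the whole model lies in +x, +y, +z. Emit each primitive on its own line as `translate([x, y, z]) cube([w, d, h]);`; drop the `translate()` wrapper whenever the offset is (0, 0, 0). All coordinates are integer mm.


cube([1092, 1043, 128]);


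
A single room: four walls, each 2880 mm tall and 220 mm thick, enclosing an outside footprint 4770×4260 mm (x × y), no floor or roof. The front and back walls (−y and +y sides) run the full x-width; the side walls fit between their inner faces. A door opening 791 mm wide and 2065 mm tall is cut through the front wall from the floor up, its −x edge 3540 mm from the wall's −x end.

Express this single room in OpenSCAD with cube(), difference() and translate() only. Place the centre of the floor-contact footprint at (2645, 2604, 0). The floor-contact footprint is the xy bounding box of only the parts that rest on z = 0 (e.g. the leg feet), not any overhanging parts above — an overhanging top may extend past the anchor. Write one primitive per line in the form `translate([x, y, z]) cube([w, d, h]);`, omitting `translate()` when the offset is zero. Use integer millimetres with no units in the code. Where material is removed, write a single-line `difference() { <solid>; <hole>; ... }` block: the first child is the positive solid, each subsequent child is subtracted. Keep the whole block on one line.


difference() { translate([260, 474, 0]) cube([4770, 220, 2880]); translate([3800, 474, 0]) cube([791, 220, 2065]); }
translate([260, 4514, 0]) cube([4770, 220, 2880]);
translate([260, 694, 0]) cube([220, 3820, 2880]);
translate([4810, 694, 0]) cube([220, 3820, 2880]);


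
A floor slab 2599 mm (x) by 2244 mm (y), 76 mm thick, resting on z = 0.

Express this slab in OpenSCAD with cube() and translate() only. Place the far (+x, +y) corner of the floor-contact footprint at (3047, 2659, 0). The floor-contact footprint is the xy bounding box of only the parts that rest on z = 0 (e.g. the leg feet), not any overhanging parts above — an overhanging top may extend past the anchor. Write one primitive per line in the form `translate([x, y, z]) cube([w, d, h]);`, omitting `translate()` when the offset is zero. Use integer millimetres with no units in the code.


translate([448, 415, 0]) cube([2599, 2244, 76]);


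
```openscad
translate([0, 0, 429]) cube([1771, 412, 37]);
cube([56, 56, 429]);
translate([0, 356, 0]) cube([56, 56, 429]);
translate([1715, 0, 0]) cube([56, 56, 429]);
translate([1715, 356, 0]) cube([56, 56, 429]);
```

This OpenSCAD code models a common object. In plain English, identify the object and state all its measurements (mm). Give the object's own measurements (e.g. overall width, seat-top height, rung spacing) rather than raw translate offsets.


A long wooden bench with a 1771 mm (x) × 412 mm (y) seat, 37 mm thick, its top surface 466 mm above the floor. Four 56 mm square legs at the seat corners, flush with the edges, run from z = 0 to the seat underside.


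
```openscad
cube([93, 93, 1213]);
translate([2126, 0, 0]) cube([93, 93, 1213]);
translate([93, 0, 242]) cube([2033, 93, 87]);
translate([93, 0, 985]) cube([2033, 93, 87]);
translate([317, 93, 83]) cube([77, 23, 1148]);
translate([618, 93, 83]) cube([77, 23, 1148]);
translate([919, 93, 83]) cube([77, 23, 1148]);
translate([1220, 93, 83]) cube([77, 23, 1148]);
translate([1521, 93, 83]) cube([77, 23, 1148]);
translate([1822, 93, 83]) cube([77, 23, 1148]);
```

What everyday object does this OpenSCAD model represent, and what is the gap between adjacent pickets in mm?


A fence section. The picket gap is 224 mm.

Two posts, two rails, 6 pickets — a fence section. Span 2033 mm holds 6 pickets of 77 mm with 7 equal gaps: ⌊(2033 − 6·77) / 7⌋ = 224 mm.


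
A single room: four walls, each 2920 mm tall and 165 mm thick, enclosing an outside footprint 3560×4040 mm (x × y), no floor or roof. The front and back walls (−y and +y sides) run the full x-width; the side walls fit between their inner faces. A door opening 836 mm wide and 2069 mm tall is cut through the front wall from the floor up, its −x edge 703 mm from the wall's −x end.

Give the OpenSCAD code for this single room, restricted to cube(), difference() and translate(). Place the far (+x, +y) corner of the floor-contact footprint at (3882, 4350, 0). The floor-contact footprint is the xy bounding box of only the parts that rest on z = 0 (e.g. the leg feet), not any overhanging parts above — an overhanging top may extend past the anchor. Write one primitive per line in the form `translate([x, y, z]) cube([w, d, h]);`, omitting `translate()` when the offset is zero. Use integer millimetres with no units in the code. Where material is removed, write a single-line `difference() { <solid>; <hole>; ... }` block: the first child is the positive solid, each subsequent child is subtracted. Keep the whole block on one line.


difference() { translate([322, 310, 0]) cube([3560, 165, 2920]); translate([1025, 310, 0]) cube([836, 165, 2069]); }
translate([322, 4185, 0]) cube([3560, 165, 2920]);
translate([322, 475, 0]) cube([165, 3710, 2920]);
translate([3717, 475, 0]) cube([165, 3710, 2920]);


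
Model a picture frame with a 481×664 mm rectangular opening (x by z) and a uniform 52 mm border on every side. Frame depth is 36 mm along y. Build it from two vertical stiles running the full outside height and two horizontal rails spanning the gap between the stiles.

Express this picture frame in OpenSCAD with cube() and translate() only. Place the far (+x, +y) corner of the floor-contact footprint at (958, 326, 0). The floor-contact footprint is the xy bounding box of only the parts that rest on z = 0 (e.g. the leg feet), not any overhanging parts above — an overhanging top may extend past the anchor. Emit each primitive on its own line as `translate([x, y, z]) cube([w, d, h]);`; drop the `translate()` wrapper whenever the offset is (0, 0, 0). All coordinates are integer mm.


translate([373, 290, 0]) cube([52, 36, 768]);
translate([906, 290, 0]) cube([52, 36, 768]);
translate([425, 290, 0]) cube([481, 36, 52]);
translate([425, 290, 716]) cube([481, 36, 52]);


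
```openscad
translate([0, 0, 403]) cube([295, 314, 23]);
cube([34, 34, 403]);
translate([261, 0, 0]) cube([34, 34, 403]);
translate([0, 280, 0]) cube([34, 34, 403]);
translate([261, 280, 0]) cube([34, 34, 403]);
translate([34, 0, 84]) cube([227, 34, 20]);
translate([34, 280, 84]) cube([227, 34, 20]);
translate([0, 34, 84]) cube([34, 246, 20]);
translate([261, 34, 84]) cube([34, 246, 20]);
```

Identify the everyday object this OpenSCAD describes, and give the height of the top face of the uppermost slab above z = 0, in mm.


A stool. The seat height is 426 mm.

A 295×314×23 slab at z = 403 on four corner posts — a stool. The seat top is 403 + 23 = 426 mm.


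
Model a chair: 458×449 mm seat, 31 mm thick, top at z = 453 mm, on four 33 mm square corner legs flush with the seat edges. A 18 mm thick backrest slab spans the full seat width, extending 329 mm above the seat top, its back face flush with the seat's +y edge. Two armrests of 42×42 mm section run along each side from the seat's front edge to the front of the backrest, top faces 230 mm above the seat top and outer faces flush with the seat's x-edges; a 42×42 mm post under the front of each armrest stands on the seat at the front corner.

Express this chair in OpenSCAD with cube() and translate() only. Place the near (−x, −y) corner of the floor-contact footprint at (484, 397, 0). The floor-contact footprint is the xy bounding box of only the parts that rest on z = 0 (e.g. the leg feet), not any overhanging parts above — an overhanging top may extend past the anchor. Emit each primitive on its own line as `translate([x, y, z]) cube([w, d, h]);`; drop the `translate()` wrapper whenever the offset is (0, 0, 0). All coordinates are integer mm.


// leg_h = 453 - 31 = 422
// arm post h = 230 - 42 = 188
translate([484, 397, 422]) cube([458, 449, 31]);
translate([484, 397, 0]) cube([33, 33, 422]);
translate([909, 397, 0]) cube([33, 33, 422]);
translate([484, 813, 0]) cube([33, 33, 422]);
translate([909, 813, 0]) cube([33, 33, 422]);
translate([484, 828, 453]) cube([458, 18, 329]);
translate([484, 397, 641]) cube([42, 431, 42]);
translate([900, 397, 641]) cube([42, 431, 42]);
translate([484, 397, 453]) cube([42, 42, 188]);
translate([900, 397, 453]) cube([42, 42, 188]);


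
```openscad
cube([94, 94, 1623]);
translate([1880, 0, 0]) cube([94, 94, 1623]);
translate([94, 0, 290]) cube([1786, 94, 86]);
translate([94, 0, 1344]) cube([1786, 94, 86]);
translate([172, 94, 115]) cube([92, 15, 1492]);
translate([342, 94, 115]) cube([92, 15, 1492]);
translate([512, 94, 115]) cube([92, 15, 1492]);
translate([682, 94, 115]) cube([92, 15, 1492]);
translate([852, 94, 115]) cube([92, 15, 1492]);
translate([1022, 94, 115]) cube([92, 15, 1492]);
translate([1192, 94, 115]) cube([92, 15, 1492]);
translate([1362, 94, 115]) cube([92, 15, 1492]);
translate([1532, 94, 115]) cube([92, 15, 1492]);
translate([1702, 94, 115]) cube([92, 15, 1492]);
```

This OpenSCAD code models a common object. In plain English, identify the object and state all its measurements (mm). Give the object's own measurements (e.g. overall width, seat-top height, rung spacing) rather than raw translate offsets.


A fence section. Two 94×94 mm posts, 1623 mm tall, stand on the floor with a clear span of 1786 mm between their inner faces. Two horizontal rails of 94×86 mm section span the gap between the posts with their undersides at z = 290 mm and z = 1344 mm, flush with the posts' −y face. 10 pickets, each 92 mm wide, 15 mm thick and 1492 mm tall, are fixed to the +y face of the rails with their bottoms at z = 115 mm, spaced across the span with a 78 mm gap after the −x post and between neighbouring pickets, with 86 mm left before the +x post.


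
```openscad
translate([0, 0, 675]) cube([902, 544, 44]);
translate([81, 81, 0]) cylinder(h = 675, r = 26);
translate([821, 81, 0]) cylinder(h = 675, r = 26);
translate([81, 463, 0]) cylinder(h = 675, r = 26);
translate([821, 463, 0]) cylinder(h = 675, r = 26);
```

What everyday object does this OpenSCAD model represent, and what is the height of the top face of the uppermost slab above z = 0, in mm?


A table. The table height is 719 mm.

A 902×544×44 slab sits at z = 675 on four Ø52 mm round legs — a table. The top surface is at 675 + 44 = 719 mm.


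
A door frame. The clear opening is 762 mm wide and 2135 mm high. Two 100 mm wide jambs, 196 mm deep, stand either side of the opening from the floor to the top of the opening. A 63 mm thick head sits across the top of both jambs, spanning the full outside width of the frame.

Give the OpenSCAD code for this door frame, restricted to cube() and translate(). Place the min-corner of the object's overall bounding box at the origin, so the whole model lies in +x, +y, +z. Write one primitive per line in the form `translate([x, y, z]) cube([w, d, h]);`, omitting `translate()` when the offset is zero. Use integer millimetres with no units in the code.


cube([100, 196, 2135]);
translate([862, 0, 0]) cube([100, 196, 2135]);
translate([0, 0, 2135]) cube([962, 196, 63]);


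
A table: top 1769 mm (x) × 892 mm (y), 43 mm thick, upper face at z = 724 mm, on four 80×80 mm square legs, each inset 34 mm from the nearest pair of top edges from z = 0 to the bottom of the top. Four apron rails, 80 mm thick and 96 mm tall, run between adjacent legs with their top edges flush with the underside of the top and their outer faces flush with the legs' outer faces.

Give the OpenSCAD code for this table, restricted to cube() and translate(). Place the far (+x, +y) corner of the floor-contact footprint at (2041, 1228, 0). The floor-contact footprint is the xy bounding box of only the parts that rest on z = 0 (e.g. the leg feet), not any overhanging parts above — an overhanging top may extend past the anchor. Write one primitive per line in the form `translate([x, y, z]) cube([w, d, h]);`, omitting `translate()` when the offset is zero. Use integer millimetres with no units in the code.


translate([306, 370, 681]) cube([1769, 892, 43]);
translate([340, 404, 0]) cube([80, 80, 681]);
translate([1961, 404, 0]) cube([80, 80, 681]);
translate([340, 1148, 0]) cube([80, 80, 681]);
translate([1961, 1148, 0]) cube([80, 80, 681]);
translate([420, 404, 585]) cube([1541, 80, 96]);
translate([420, 1148, 585]) cube([1541, 80, 96]);
translate([340, 484, 585]) cube([80, 664, 96]);
translate([1961, 484, 585]) cube([80, 664, 96]);


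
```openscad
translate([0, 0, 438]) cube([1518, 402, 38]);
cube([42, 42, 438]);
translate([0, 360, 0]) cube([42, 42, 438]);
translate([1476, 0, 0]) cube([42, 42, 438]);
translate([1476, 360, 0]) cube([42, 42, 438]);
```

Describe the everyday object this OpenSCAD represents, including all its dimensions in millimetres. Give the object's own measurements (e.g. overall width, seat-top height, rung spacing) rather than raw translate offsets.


A bench: a 1518×402 mm seat slab, 38 mm thick, top at z = 476 mm, on four 42×42 mm square legs flush with the seat corners and standing on z = 0.


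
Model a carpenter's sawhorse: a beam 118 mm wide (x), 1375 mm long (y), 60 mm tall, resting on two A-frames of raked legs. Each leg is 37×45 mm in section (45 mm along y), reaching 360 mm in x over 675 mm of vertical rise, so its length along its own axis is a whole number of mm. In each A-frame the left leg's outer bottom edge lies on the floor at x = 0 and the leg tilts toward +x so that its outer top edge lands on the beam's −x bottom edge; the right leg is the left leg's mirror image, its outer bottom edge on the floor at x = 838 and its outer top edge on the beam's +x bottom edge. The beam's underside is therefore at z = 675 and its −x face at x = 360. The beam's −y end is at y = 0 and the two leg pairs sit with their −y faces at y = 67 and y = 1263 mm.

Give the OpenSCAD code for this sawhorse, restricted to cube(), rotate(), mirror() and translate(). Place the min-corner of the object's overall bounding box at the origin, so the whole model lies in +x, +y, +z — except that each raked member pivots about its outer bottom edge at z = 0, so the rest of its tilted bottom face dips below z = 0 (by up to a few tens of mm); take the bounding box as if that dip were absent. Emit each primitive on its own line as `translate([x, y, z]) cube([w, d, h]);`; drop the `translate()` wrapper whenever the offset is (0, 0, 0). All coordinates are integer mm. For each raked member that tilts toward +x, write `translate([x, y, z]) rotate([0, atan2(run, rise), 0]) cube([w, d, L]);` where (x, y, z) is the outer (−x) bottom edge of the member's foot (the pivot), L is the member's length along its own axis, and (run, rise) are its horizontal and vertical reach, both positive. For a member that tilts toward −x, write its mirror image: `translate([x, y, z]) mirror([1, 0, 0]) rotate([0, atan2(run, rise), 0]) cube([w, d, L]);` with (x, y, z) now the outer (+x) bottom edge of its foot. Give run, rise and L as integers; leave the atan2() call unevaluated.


translate([360, 0, 675]) cube([118, 1375, 60]);
translate([0, 67, 0]) rotate([0, atan2(360, 675), 0]) cube([37, 45, 765]);
translate([838, 67, 0]) mirror([1, 0, 0]) rotate([0, atan2(360, 675), 0]) cube([37, 45, 765]);
translate([0, 1263, 0]) rotate([0, atan2(360, 675), 0]) cube([37, 45, 765]);
translate([838, 1263, 0]) mirror([1, 0, 0]) rotate([0, atan2(360, 675), 0]) cube([37, 45, 765]);


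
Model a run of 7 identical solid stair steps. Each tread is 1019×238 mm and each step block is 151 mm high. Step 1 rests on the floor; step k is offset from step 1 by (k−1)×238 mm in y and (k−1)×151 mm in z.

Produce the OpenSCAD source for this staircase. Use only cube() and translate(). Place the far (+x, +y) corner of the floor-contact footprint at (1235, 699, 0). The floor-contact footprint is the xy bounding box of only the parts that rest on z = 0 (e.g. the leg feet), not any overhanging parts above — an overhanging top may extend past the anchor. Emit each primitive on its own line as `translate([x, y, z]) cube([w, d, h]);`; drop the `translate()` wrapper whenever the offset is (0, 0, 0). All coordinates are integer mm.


translate([216, 461, 0]) cube([1019, 238, 151]);
translate([216, 699, 151]) cube([1019, 238, 151]);
translate([216, 937, 302]) cube([1019, 238, 151]);
translate([216, 1175, 453]) cube([1019, 238, 151]);
translate([216, 1413, 604]) cube([1019, 238, 151]);
translate([216, 1651, 755]) cube([1019, 238, 151]);
translate([216, 1889, 906]) cube([1019, 238, 151]);


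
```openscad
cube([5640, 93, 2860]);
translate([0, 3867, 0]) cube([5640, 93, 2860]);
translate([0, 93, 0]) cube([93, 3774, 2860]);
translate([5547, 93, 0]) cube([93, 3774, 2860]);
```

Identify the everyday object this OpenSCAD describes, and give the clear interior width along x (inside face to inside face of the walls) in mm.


A house (or room) frame. The interior width is 5454 mm.

Four 2860 mm walls enclosing a rectangle with no floor or roof — a room or house frame. Outside width is 5640 mm and wall thickness is 93 mm, so the interior width is 5640 − 2 × 93 = 5454 mm.


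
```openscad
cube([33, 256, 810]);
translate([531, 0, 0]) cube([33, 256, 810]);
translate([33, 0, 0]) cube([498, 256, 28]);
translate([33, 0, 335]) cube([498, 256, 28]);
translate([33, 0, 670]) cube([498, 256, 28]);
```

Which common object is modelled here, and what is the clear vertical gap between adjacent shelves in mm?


A bookshelf. The clear shelf gap is 307 mm.

Two tall side panels with 3 horizontal boards between them — a bookshelf. The first two shelf undersides are at z = 0 and z = 335; with shelf thickness 28, the clear gap is 335 − 0 − 28 = 307 mm.


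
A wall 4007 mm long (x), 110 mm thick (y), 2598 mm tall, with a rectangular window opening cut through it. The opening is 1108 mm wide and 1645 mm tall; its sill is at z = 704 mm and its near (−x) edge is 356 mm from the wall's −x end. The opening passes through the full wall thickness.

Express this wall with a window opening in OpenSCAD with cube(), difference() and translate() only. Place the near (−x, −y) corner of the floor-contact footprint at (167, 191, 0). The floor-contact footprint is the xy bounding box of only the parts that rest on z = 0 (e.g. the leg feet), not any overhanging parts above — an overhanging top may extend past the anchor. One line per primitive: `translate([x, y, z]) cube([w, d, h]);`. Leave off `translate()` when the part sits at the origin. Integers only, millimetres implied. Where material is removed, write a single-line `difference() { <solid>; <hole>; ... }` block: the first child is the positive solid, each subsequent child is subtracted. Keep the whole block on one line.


difference() { translate([167, 191, 0]) cube([4007, 110, 2598]); translate([523, 191, 704]) cube([1108, 110, 1645]); }


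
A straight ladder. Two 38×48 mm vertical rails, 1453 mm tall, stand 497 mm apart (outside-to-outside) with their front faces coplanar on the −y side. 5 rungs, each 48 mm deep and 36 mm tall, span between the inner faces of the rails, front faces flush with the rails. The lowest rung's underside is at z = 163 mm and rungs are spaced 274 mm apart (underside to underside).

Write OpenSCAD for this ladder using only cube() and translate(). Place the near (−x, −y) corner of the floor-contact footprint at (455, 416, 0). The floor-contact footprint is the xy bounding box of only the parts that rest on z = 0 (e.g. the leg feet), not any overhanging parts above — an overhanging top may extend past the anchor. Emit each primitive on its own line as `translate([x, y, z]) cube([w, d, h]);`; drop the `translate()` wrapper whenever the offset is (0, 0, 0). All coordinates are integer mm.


translate([455, 416, 0]) cube([38, 48, 1453]);
translate([914, 416, 0]) cube([38, 48, 1453]);
translate([493, 416, 163]) cube([421, 48, 36]);
translate([493, 416, 437]) cube([421, 48, 36]);
translate([493, 416, 711]) cube([421, 48, 36]);
translate([493, 416, 985]) cube([421, 48, 36]);
translate([493, 416, 1259]) cube([421, 48, 36]);


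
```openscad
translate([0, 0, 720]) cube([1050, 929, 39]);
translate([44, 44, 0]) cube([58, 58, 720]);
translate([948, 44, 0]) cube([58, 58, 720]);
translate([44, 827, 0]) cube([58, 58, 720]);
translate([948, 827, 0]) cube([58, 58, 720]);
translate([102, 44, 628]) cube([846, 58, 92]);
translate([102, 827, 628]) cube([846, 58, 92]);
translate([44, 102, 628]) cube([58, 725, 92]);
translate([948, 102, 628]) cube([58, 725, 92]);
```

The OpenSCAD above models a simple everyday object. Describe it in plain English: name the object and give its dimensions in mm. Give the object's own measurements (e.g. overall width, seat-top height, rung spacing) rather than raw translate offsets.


A rectangular dining table. The top is 1050×929×39 mm with its upper surface at z = 759 mm. It stands on four 58×58 mm square legs, each inset 44 mm from the nearest pair of top edges, running from the floor to the underside of the top. Four apron rails, 58 mm thick and 92 mm tall, run between adjacent legs with their top edges flush with the underside of the top and their outer faces flush with the legs' outer faces.


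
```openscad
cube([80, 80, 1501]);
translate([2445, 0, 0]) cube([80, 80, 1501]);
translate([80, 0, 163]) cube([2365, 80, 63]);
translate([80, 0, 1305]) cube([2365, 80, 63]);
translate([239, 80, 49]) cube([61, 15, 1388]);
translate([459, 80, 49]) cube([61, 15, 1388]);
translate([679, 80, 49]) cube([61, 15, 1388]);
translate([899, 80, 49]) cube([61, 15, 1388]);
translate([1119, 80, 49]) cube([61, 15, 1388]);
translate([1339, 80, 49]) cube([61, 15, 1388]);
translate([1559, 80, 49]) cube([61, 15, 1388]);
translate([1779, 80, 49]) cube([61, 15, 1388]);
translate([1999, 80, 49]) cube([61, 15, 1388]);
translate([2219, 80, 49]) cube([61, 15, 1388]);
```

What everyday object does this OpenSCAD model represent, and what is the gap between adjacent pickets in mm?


A fence section. The picket gap is 159 mm.

Two posts, two rails, 10 pickets — a fence section. Span 2365 mm holds 10 pickets of 61 mm with 11 equal gaps: ⌊(2365 − 10·61) / 11⌋ = 159 mm.


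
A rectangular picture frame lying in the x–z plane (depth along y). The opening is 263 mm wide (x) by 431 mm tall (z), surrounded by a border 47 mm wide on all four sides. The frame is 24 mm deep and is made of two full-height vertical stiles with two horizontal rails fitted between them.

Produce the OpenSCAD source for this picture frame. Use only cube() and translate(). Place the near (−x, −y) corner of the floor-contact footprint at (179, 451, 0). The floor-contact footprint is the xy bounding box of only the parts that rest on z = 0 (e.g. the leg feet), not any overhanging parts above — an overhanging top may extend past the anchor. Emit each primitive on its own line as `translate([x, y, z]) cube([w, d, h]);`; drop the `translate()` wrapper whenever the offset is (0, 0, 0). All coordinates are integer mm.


translate([179, 451, 0]) cube([47, 24, 525]);
translate([489, 451, 0]) cube([47, 24, 525]);
translate([226, 451, 0]) cube([263, 24, 47]);
translate([226, 451, 478]) cube([263, 24, 47]);


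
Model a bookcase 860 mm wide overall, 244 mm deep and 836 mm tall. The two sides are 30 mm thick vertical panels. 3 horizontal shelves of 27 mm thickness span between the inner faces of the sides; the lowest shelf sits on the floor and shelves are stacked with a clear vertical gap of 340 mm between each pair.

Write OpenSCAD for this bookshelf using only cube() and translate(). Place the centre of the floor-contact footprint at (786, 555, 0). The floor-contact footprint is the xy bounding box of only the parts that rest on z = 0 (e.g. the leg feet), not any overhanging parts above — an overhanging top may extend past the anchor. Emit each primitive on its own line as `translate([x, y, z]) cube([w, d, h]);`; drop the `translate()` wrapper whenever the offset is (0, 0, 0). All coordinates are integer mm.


translate([356, 433, 0]) cube([30, 244, 836]);
translate([1186, 433, 0]) cube([30, 244, 836]);
translate([386, 433, 0]) cube([800, 244, 27]);
translate([386, 433, 367]) cube([800, 244, 27]);
translate([386, 433, 734]) cube([800, 244, 27]);


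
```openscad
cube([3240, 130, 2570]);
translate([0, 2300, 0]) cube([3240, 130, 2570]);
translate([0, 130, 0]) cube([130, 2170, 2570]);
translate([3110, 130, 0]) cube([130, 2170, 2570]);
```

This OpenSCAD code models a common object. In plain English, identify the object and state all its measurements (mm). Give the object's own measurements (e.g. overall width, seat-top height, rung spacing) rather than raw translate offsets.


The wall frame of a small rectangular building: four walls, each 2570 mm tall and 130 mm thick, enclosing a footprint 3240 mm (x) by 2430 mm (y) outside-to-outside, with no floor or roof. The front and back walls (the −y and +y sides) span the full width; the two side walls fit between them.


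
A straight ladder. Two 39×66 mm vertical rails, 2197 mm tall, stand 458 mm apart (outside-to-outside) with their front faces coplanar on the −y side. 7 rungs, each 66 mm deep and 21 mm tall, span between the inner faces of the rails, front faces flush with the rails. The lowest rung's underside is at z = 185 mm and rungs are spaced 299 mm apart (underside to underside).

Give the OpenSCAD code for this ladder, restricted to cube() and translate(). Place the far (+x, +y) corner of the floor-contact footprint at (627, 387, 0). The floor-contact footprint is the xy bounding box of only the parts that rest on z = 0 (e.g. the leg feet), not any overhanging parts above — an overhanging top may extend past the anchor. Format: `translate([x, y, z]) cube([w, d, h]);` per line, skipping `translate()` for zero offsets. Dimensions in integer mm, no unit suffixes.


translate([169, 321, 0]) cube([39, 66, 2197]);
translate([588, 321, 0]) cube([39, 66, 2197]);
translate([208, 321, 185]) cube([380, 66, 21]);
translate([208, 321, 484]) cube([380, 66, 21]);
translate([208, 321, 783]) cube([380, 66, 21]);
translate([208, 321, 1082]) cube([380, 66, 21]);
translate([208, 321, 1381]) cube([380, 66, 21]);
translate([208, 321, 1680]) cube([380, 66, 21]);
translate([208, 321, 1979]) cube([380, 66, 21]);


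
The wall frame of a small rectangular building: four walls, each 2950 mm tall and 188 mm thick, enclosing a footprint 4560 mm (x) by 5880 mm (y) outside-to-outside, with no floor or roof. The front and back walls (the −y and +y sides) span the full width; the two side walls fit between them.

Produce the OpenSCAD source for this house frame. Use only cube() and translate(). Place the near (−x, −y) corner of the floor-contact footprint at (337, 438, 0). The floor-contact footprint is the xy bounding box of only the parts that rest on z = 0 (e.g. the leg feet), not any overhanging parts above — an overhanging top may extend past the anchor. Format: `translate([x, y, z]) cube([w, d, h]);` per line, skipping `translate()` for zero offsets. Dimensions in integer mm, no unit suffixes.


translate([337, 438, 0]) cube([4560, 188, 2950]);
translate([337, 6130, 0]) cube([4560, 188, 2950]);
translate([337, 626, 0]) cube([188, 5504, 2950]);
translate([4709, 626, 0]) cube([188, 5504, 2950]);


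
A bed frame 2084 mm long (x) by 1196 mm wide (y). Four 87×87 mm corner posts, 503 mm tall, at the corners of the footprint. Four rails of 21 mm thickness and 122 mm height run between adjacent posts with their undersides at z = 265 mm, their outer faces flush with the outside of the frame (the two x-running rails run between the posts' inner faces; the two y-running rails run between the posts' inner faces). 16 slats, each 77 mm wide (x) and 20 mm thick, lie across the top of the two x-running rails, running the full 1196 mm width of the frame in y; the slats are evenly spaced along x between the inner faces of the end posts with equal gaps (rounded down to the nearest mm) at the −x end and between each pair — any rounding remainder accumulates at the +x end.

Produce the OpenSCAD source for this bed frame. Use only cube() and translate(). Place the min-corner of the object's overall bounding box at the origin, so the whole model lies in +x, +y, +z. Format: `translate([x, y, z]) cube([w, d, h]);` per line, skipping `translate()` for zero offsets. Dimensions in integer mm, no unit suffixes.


cube([87, 87, 503]);
translate([0, 1109, 0]) cube([87, 87, 503]);
translate([1997, 0, 0]) cube([87, 87, 503]);
translate([1997, 1109, 0]) cube([87, 87, 503]);
translate([87, 0, 265]) cube([1910, 21, 122]);
translate([87, 1175, 265]) cube([1910, 21, 122]);
translate([0, 87, 265]) cube([21, 1022, 122]);
translate([2063, 87, 265]) cube([21, 1022, 122]);
translate([126, 0, 387]) cube([77, 1196, 20]);
translate([242, 0, 387]) cube([77, 1196, 20]);
translate([358, 0, 387]) cube([77, 1196, 20]);
translate([474, 0, 387]) cube([77, 1196, 20]);
translate([590, 0, 387]) cube([77, 1196, 20]);
translate([706, 0, 387]) cube([77, 1196, 20]);
translate([822, 0, 387]) cube([77, 1196, 20]);
translate([938, 0, 387]) cube([77, 1196, 20]);
translate([1054, 0, 387]) cube([77, 1196, 20]);
translate([1170, 0, 387]) cube([77, 1196, 20]);
translate([1286, 0, 387]) cube([77, 1196, 20]);
translate([1402, 0, 387]) cube([77, 1196, 20]);
translate([1518, 0, 387]) cube([77, 1196, 20]);
translate([1634, 0, 387]) cube([77, 1196, 20]);
translate([1750, 0, 387]) cube([77, 1196, 20]);
translate([1866, 0, 387]) cube([77, 1196, 20]);


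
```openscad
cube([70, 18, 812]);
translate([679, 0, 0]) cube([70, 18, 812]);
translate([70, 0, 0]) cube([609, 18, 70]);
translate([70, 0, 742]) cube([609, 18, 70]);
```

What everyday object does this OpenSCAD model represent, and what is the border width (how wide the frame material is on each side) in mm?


A picture frame. The border width is 70 mm.

Four thin pieces enclosing a rectangular opening — a picture frame. The two full-height stiles are 812 mm tall; the top rail sits at z = 742 and is 70 mm tall, so the border above the opening is 812 − 742 = 70 mm, matching the stile x-width.


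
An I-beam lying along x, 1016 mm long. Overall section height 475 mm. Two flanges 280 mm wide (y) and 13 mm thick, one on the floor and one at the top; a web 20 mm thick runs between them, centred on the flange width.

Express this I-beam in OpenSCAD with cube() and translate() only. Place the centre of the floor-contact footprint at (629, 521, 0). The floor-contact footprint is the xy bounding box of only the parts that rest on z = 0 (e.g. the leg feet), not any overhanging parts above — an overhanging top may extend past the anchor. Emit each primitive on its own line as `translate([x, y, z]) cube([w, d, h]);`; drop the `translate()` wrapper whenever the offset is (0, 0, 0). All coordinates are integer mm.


translate([121, 381, 0]) cube([1016, 280, 13]);
translate([121, 511, 13]) cube([1016, 20, 449]);
translate([121, 381, 462]) cube([1016, 280, 13]);


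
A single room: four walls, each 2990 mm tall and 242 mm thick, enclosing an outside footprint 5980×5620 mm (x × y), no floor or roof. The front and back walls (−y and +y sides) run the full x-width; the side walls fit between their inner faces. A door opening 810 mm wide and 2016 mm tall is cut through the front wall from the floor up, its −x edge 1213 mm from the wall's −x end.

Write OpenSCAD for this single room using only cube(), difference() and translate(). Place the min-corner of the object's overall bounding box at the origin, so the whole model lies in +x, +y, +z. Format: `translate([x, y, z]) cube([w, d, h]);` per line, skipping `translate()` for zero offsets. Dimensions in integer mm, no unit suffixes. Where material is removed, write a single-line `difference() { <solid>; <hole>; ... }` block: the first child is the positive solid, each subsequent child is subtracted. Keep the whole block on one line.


difference() { cube([5980, 242, 2990]); translate([1213, 0, 0]) cube([810, 242, 2016]); }
translate([0, 5378, 0]) cube([5980, 242, 2990]);
translate([0, 242, 0]) cube([242, 5136, 2990]);
translate([5738, 242, 0]) cube([242, 5136, 2990]);


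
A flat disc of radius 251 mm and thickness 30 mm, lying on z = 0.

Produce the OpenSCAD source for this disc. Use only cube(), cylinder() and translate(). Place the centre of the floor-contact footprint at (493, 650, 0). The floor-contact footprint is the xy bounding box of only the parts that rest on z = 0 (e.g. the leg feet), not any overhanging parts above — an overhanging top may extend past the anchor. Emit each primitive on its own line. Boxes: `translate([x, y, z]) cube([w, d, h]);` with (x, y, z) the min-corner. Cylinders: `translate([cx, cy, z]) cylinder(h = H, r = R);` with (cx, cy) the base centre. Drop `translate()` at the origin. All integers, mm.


translate([493, 650, 0]) cylinder(h = 30, r = 251);


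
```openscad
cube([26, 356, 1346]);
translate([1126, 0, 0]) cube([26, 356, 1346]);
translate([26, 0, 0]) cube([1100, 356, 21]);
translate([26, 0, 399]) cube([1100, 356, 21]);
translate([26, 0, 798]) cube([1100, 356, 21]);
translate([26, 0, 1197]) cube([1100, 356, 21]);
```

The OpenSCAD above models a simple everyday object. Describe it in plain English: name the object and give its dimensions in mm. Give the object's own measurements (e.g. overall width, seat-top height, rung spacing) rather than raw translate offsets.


An open bookshelf. Two side panels, each 26 mm thick, 356 mm deep and 1346 mm tall, stand 1152 mm apart (outside-to-outside). Between them sit 4 shelves, each 21 mm thick and 356 mm deep, spanning the full gap between the sides. The bottom shelf rests on the floor (its underside at z = 0) and the clear gap between one shelf's top and the next shelf's underside is 378 mm.


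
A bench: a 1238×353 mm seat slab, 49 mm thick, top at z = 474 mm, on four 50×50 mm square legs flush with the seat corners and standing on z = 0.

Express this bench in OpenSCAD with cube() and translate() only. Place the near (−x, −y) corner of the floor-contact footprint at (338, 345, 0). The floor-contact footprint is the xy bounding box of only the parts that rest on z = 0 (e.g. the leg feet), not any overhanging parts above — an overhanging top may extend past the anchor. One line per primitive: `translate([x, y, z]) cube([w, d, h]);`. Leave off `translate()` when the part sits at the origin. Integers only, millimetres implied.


translate([338, 345, 425]) cube([1238, 353, 49]);
translate([338, 345, 0]) cube([50, 50, 425]);
translate([338, 648, 0]) cube([50, 50, 425]);
translate([1526, 345, 0]) cube([50, 50, 425]);
translate([1526, 648, 0]) cube([50, 50, 425]);


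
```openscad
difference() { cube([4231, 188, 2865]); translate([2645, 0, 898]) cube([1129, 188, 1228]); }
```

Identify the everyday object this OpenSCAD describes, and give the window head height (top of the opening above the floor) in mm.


A wall with a window opening. The window head height is 2126 mm.

A wall with a rectangular opening subtracted — a window. Sill at z = 898, opening 1228 mm tall, so the head is at 898 + 1228 = 2126 mm.


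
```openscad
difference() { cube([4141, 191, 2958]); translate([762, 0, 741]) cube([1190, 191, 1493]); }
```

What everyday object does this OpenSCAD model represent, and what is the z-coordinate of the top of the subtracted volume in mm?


A wall with a window opening. The window head height is 2234 mm.

A wall with a rectangular opening subtracted — a window. Sill at z = 741, opening 1493 mm tall, so the head is at 741 + 1493 = 2234 mm.


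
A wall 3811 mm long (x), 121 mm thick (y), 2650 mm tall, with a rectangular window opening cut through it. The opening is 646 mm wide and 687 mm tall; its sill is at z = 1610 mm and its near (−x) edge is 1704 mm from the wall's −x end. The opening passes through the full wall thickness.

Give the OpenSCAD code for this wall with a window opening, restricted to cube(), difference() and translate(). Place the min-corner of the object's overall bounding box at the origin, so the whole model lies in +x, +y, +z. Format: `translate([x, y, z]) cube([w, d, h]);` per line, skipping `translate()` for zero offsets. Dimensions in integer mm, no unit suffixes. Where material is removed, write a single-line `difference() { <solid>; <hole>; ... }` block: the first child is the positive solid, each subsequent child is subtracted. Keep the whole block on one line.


difference() { cube([3811, 121, 2650]); translate([1704, 0, 1610]) cube([646, 121, 687]); }


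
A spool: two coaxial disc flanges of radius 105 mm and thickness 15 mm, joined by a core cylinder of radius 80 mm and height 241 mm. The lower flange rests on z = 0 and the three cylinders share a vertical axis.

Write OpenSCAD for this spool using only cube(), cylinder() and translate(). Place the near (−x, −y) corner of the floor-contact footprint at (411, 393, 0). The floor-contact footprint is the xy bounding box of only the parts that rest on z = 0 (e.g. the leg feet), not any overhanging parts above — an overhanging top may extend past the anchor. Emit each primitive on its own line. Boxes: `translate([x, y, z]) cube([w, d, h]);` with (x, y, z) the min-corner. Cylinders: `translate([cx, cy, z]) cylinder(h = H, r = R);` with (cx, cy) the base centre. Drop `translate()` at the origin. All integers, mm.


translate([516, 498, 0]) cylinder(h = 15, r = 105);
translate([516, 498, 15]) cylinder(h = 241, r = 80);
translate([516, 498, 256]) cylinder(h = 15, r = 105);
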